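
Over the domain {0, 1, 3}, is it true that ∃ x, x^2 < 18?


Evaluate the predicate on each element: 0:T, 1:T, 3:T.
Witness x = 0 satisfies the predicate.

T


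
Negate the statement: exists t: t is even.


¬(forall x: φ) = exists x: ¬φ, and ¬(exists x: φ) = forall x: ¬φ.
Apply to the existential statement.

forall t: ~(t is even)


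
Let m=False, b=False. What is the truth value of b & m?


Substitute m=False, b=False:
b & m = False & False = False

False


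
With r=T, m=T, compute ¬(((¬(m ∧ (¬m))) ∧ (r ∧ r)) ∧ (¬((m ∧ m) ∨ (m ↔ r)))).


Substitute r=T, m=T:
… (earlier sub-steps elided)
m ∧ (¬m) = T ∧ F = F
¬(m ∧ (¬m)) = T
r ∧ r = T ∧ T = T
(¬(m ∧ (¬m))) ∧ (r ∧ r) = T ∧ T = T
m ∧ m = T ∧ T = T
m ↔ r = T ↔ T = T
(m ∧ m) ∨ (m ↔ r) = T ∨ T = T
¬((m ∧ m) ∨ (m ↔ r)) = F
((¬(m ∧ (¬m))) ∧ (r ∧ r)) ∧ (¬((m ∧ m) ∨ (m ↔ r))) = T ∧ F = F
¬(((¬(m ∧ (¬m))) ∧ (r ∧ r)) ∧ (¬((m ∧ m) ∨ (m ↔ r)))) = T

T


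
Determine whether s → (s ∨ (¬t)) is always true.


Build the truth table over {s, t}:
s | t | φ
---------
F | F | T
T | F | T
F | T | T
T | T | T
Every row evaluates to true.

Yes, it is a tautology.


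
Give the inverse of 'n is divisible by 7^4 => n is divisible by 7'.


The inverse of (P → Q) is (¬P → ¬Q). It is equivalent to the converse, not to the original.
Here P = 'n is divisible by 7^4' and Q = 'n is divisible by 7'.

If not (n is divisible by 7^4), then not (n is divisible by 7).


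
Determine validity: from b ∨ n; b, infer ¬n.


This is affirming a disjunct (fallacy). There exist truth assignments where the premises are all true but the conclusion is false.

Invalid.


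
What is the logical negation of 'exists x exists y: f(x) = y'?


Negation flips each quantifier (∀↔∃) and negates the inner predicate.
¬(exists x exists y: φ) = forall x forall y: ¬φ.

forall x forall y: ~(f(x) = y)


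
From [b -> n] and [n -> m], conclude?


Hypothetical syllogism: from (P → Q) and (Q → R), infer (P → R).
Chain the two implications through the shared middle term 'n'.

b -> m


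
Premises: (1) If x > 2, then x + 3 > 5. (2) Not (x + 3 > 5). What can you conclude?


Modus tollens: from (P → Q) and ¬Q, infer ¬P.
Q = 'x + 3 > 5' is denied; since P → Q, P must also fail.

Not (x > 2).


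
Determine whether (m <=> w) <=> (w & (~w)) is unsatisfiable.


Truth table over {m, w}:
m | w | φ
---------
False | False | False
True | False | True
False | True | True
True | True | False
Satisfying assignment at row 2: m=True, w=False gives True.

No, it is not a contradiction.


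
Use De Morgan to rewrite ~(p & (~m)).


De Morgan: the negation of a conjunction is the disjunction of the negations.
Distribute ~ across &, flipping it to |, and negate each literal.

(~p) | m


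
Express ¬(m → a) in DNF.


Step 1: Rewrite implication then negate: ¬(¬m ∨ a) = m ∧ ¬a.

m ∧ (¬a)


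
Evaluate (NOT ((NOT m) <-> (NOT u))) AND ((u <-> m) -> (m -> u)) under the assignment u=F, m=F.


Substitute u=F, m=F:
NOT m = T
NOT u = T
(NOT m) <-> (NOT u) = T <-> T = T
NOT ((NOT m) <-> (NOT u)) = F
u <-> m = F <-> F = T
m -> u = F -> F = T
(u <-> m) -> (m -> u) = T -> T = T
(NOT ((NOT m) <-> (NOT u))) AND ((u <-> m) -> (m -> u)) = F AND T = F

F


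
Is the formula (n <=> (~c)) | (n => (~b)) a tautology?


Build the truth table over {b, c, n}:
b | c | n | φ
-------------
False | False | False | True
True | False | False | True
False | True | False | True
True | True | False | True
False | False | True | True
True | False | True | True
False | True | True | True
True | True | True | False
Counterexample at row 8: with b=True, c=True, n=True, the formula is False.

No, it is not a tautology.


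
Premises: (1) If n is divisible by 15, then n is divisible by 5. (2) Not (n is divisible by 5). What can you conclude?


Modus tollens: from (P → Q) and ¬Q, infer ¬P.
Q = 'n is divisible by 5' is denied; since P → Q, P must also fail.

Not (n is divisible by 15).


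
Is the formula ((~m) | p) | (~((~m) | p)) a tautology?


Build the truth table over {m, p}:
m | p | φ
---------
False | False | True
True | False | True
False | True | True
True | True | True
Every row evaluates to true.

Yes, it is a tautology.


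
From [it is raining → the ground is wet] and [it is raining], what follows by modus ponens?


Modus ponens: from (P → Q) and P, infer Q.
P = 'it is raining' is asserted, and P → Q holds, so Q follows.

the ground is wet.


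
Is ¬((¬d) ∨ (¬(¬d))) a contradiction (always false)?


Truth table over {d}:
d | φ
-----
F | F
T | F
Every row is false.

Yes, it is a contradiction.


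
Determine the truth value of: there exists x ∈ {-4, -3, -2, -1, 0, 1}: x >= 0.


Evaluate the predicate on each element: -4:F, -3:F, -2:F, -1:F, 0:T, 1:T.
Witness x = 0 satisfies the predicate.

T


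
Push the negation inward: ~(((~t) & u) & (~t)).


De Morgan: the negation of a conjunction is the disjunction of the negations.
Distribute ~ across &, flipping it to |, and negate each literal.

(t | (~u)) | t


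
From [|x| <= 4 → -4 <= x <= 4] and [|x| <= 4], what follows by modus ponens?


Modus ponens: from (P → Q) and P, infer Q.
P = '|x| <= 4' is asserted, and P → Q holds, so Q follows.

-4 <= x <= 4.


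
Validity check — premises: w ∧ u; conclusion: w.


This matches the form of conjunction elimination: the conclusion follows in every model of the premises.

Valid.


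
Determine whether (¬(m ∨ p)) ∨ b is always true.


Build the truth table over {b, m, p}:
b | m | p | φ
-------------
F | F | F | T
T | F | F | T
F | T | F | F
T | T | F | T
F | F | T | F
T | F | T | T
F | T | T | F
T | T | T | T
Counterexample at row 3: with b=F, m=T, p=F, the formula is F.

No, it is not a tautology.


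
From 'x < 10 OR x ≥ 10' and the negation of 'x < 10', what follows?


Disjunctive syllogism: from (P ∨ Q) and ¬P, infer Q.
One disjunct, 'x < 10', is ruled out; the other must hold.

x ≥ 10


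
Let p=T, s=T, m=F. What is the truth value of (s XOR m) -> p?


Substitute p=T, s=T, m=F:
s XOR m = T XOR F = T
(s XOR m) -> p = T -> T = T

T


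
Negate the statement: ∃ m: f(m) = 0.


¬(∀ x: φ) = ∃ x: ¬φ, and ¬(∃ x: φ) = ∀ x: ¬φ.
Apply to the existential statement.

∀ m: ¬(f(m) = 0)


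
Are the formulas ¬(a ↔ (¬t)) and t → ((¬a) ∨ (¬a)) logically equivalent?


Compare truth tables:
a | t | φ | ψ
-------------
F | F | T | T
T | F | F | T
F | T | F | T
T | T | T | F
They differ at row 2 (a=T, t=F): φ=F but ψ=T.

No, they are not logically equivalent.


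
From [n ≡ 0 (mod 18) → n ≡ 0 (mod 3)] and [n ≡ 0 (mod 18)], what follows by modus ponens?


Modus ponens: from (P → Q) and P, infer Q.
P = 'n ≡ 0 (mod 18)' is asserted, and P → Q holds, so Q follows.

n ≡ 0 (mod 3).


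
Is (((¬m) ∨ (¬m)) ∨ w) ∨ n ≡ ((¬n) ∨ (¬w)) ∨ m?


Compare truth tables:
m | n | w | φ | ψ
-----------------
F | F | F | T | T
T | F | F | F | T
F | T | F | T | T
T | T | F | T | T
F | F | T | T | T
T | F | T | T | T
F | T | T | T | F
T | T | T | T | T
They differ at row 2 (m=T, n=F, w=F): φ=F but ψ=T.

No, they are not logically equivalent.


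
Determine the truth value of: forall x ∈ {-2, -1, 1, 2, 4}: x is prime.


Evaluate the predicate on each element: -2:False, -1:False, 1:False, 2:True, 4:False.
Counterexample x = -2 fails the predicate.

False


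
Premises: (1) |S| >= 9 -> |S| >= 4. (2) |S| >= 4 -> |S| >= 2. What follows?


Hypothetical syllogism: from (P → Q) and (Q → R), infer (P → R).
Chain the two implications through the shared middle term '|S| >= 4'.

|S| >= 9 -> |S| >= 2


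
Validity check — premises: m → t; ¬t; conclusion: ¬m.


This matches the form of modus tollens: the conclusion follows in every model of the premises.

Valid.


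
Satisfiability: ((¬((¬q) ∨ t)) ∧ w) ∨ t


Search for a satisfying assignment over {q, t, w}.
Try q=F, t=T, w=F: the formula evaluates to T.
A satisfying assignment exists.

Satisfiable.


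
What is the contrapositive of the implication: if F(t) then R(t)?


The contrapositive of (P → Q) is (¬Q → ¬P); it is logically equivalent to the original.
Here P = 'F(t)' and Q = 'R(t)'.

If not (R(t)), then not (F(t)).


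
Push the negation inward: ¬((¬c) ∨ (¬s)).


De Morgan: the negation of a disjunction is the conjunction of the negations.
Distribute ¬ across ∨, flipping it to ∧, and negate each literal.

c ∧ s


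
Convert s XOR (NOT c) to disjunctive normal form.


Step 1: s ⊕ (¬c) is true exactly when they disagree: (s ∧ ¬(¬c)) ∨ (¬s ∧ (¬c)).
Step 2: Eliminate any double negations (¬¬X = X).

(s AND c) OR ((NOT s) AND (NOT c))


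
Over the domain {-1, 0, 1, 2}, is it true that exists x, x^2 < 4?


Evaluate the predicate on each element: -1:True, 0:True, 1:True, 2:False.
Witness x = -1 satisfies the predicate.

True


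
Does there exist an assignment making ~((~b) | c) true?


Search for a satisfying assignment over {b, c}.
Try b=True, c=False: the formula evaluates to True.
A satisfying assignment exists.

Satisfiable.


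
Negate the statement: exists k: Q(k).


¬(forall x: φ) = exists x: ¬φ, and ¬(exists x: φ) = forall x: ¬φ.
Apply to the existential statement.

forall k: ~(Q(k))


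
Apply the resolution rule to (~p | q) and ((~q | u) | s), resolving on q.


The clauses contain complementary literals q and ~q.
Resolution eliminates this pair and disjoins the remaining literals (merging duplicates).

((~p | u) | s)


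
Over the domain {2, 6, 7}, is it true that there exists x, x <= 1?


Evaluate the predicate on each element: 2:F, 6:F, 7:F.
No element satisfies the predicate.

F


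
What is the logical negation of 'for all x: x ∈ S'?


¬(for all x: φ) = there exists x: ¬φ, and ¬(there exists x: φ) = for all x: ¬φ.
Apply to the universal statement.

there exists x: NOT(x ∈ S)


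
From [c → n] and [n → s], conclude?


Hypothetical syllogism: from (P → Q) and (Q → R), infer (P → R).
Chain the two implications through the shared middle term 'n'.

c → s


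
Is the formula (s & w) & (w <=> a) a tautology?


Build the truth table over {a, s, w}:
a | s | w | φ
-------------
False | False | False | False
True | False | False | False
False | True | False | False
True | True | False | False
False | False | True | False
True | False | True | False
False | True | True | False
True | True | True | True
Counterexample at row 1: with a=False, s=False, w=False, the formula is False.

No, it is not a tautology.


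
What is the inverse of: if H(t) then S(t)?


The inverse of (P → Q) is (¬P → ¬Q). It is equivalent to the converse, not to the original.
Here P = 'H(t)' and Q = 'S(t)'.

If not (H(t)), then not (S(t)).


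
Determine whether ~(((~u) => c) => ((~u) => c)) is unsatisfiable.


Truth table over {c, u}:
c | u | φ
---------
False | False | False
True | False | False
False | True | False
True | True | False
Every row is false.

Yes, it is a contradiction.


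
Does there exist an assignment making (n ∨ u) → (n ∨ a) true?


Search for a satisfying assignment over {a, n, u}.
Try a=F, n=F, u=F: the formula evaluates to T.
A satisfying assignment exists.

Satisfiable.


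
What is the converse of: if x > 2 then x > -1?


The converse of (P → Q) is (Q → P). It is not in general equivalent to the original.
Here P = 'x > 2' and Q = 'x > -1'.

If x > -1, then x > 2.


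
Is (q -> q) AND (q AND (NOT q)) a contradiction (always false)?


Truth table over {q}:
q | φ
-----
F | F
T | F
Every row is false.

Yes, it is a contradiction.


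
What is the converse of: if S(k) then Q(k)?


The converse of (P → Q) is (Q → P). It is not in general equivalent to the original.
Here P = 'S(k)' and Q = 'Q(k)'.

If Q(k), then S(k).


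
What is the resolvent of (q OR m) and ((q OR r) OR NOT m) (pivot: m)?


The clauses contain complementary literals m and NOTm.
Resolution eliminates this pair and disjoins the remaining literals (merging duplicates).

(q OR r)


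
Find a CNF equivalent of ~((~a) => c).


Step 1: Rewrite (¬a) → c as ¬(¬a) ∨ c.
Step 2: Negate: ¬(¬(¬a) ∨ c) = (¬a) ∧ ¬c (De Morgan + double negation).

(~a) & (~c)


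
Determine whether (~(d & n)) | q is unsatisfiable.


Truth table over {d, n, q}:
d | n | q | φ
-------------
False | False | False | True
True | False | False | True
False | True | False | True
True | True | False | False
False | False | True | True
True | False | True | True
False | True | True | True
True | True | True | True
Satisfying assignment at row 1: d=False, n=False, q=False gives True.

No, it is not a contradiction.


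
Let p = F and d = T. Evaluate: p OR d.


Disjunction is false only when both operands are false.
Substitute: p=F, d=T.
F OR T evaluates to T.

T


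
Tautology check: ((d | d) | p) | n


Build the truth table over {d, n, p}:
d | n | p | φ
-------------
False | False | False | False
True | False | False | True
False | True | False | True
True | True | False | True
False | False | True | True
True | False | True | True
False | True | True | True
True | True | True | True
Counterexample at row 1: with d=False, n=False, p=False, the formula is False.

No, it is not a tautology.


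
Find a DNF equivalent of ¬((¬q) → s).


Step 1: Rewrite implication then negate: ¬(¬(¬q) ∨ s) = (¬q) ∧ ¬s.

(¬q) ∧ (¬s)


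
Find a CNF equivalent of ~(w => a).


Step 1: Rewrite w → a as ¬w ∨ a.
Step 2: Negate: ¬(¬w ∨ a) = w ∧ ¬a (De Morgan + double negation).

w & (~a)


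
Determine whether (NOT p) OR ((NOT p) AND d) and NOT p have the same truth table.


Compare truth tables:
d | p | φ | ψ
-------------
F | F | T | T
T | F | T | T
F | T | F | F
T | T | F | F
The columns φ and ψ agree on every row.

Yes, they are logically equivalent.


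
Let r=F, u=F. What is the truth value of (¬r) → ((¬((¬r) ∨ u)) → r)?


Substitute r=F, u=F:
¬r = T
¬r = T
(¬r) ∨ u = T ∨ F = T
¬((¬r) ∨ u) = F
(¬((¬r) ∨ u)) → r = F → F = T
(¬r) → ((¬((¬r) ∨ u)) → r) = T → T = T

T


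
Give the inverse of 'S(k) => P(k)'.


The inverse of (P → Q) is (¬P → ¬Q). It is equivalent to the converse, not to the original.
Here P = 'S(k)' and Q = 'P(k)'.

If not (S(k)), then not (P(k)).


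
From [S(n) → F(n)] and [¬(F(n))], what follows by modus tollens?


Modus tollens: from (P → Q) and ¬Q, infer ¬P.
Q = 'F(n)' is denied; since P → Q, P must also fail.

Not (S(n)).


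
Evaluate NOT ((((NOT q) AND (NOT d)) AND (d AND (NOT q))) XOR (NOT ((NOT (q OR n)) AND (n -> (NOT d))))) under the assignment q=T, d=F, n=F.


Substitute q=T, d=F, n=F:
… (earlier sub-steps elided)
d AND (NOT q) = F AND F = F
((NOT q) AND (NOT d)) AND (d AND (NOT q)) = F AND F = F
q OR n = T OR F = T
NOT (q OR n) = F
NOT d = T
n -> (NOT d) = F -> T = T
(NOT (q OR n)) AND (n -> (NOT d)) = F AND T = F
NOT ((NOT (q OR n)) AND (n -> (NOT d))) = T
(((NOT q) AND (NOT d)) AND (d AND (NOT q))) XOR (NOT ((NOT (q OR n)) AND (n -> (NOT d)))) = F XOR T = T
NOT ((((NOT q) AND (NOT d)) AND (d AND (NOT q))) XOR (NOT ((NOT (q OR n)) AND (n -> (NOT d))))) = F

F


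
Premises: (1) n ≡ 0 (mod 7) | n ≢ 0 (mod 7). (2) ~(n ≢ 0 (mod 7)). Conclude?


Disjunctive syllogism: from (P ∨ Q) and ¬P, infer Q.
One disjunct, 'n ≢ 0 (mod 7)', is ruled out; the other must hold.

n ≡ 0 (mod 7)


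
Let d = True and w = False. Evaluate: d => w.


Implication is false only when antecedent is true and consequent is false.
Substitute: d=True, w=False.
True => False evaluates to False.

False


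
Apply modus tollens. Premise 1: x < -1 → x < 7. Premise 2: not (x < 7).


Modus tollens: from (P → Q) and ¬Q, infer ¬P.
Q = 'x < 7' is denied; since P → Q, P must also fail.

Not (x < -1).


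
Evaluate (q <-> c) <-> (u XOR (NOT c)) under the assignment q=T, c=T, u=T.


Substitute q=T, c=T, u=T:
q <-> c = T <-> T = T
NOT c = F
u XOR (NOT c) = T XOR F = T
(q <-> c) <-> (u XOR (NOT c)) = T <-> T = T

T


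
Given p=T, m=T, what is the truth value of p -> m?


Implication is false only when antecedent is true and consequent is false.
Substitute: p=T, m=T.
T -> T evaluates to T.

T


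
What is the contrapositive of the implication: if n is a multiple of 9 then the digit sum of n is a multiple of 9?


The contrapositive of (P → Q) is (¬Q → ¬P); it is logically equivalent to the original.
Here P = 'n is a multiple of 9' and Q = 'the digit sum of n is a multiple of 9'.

If not (the digit sum of n is a multiple of 9), then not (n is a multiple of 9).


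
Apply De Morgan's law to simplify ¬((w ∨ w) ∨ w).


De Morgan: the negation of a disjunction is the conjunction of the negations.
Distribute ¬ across ∨, flipping it to ∧, and negate each literal.

((¬w) ∧ (¬w)) ∧ (¬w)


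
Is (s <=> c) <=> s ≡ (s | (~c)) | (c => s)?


Compare truth tables:
c | s | φ | ψ
-------------
False | False | False | True
True | False | True | False
False | True | False | True
True | True | True | True
They differ at row 1 (c=False, s=False): φ=False but ψ=True.

No, they are not logically equivalent.


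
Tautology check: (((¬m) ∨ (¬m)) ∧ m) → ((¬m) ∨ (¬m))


Build the truth table over {m}:
m | φ
-----
F | T
T | T
Every row evaluates to true.

Yes, it is a tautology.


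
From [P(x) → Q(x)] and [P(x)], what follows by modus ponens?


Modus ponens: from (P → Q) and P, infer Q.
P = 'P(x)' is asserted, and P → Q holds, so Q follows.

Q(x).


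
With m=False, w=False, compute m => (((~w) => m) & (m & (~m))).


Substitute m=False, w=False:
~w = True
(~w) => m = True => False = False
~m = True
m & (~m) = False & True = False
((~w) => m) & (m & (~m)) = False & False = False
m => (((~w) => m) & (m & (~m))) = False => False = True

True


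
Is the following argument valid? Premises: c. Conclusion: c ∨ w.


This matches the form of disjunction introduction: the conclusion follows in every model of the premises.

Valid.


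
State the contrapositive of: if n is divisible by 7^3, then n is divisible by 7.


The contrapositive of (P → Q) is (¬Q → ¬P); it is logically equivalent to the original.
Here P = 'n is divisible by 7^3' and Q = 'n is divisible by 7'.

If not (n is divisible by 7), then not (n is divisible by 7^3).


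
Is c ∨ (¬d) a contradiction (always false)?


Truth table over {c, d}:
c | d | φ
---------
F | F | T
T | F | T
F | T | F
T | T | T
Satisfying assignment at row 1: c=F, d=F gives T.

No, it is not a contradiction.


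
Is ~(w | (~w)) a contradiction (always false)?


Truth table over {w}:
w | φ
-----
False | False
True | False
Every row is false.

Yes, it is a contradiction.


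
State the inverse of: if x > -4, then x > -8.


The inverse of (P → Q) is (¬P → ¬Q). It is equivalent to the converse, not to the original.
Here P = 'x > -4' and Q = 'x > -8'.

If not (x > -4), then not (x > -8).


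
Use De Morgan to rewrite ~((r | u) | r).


De Morgan: the negation of a disjunction is the conjunction of the negations.
Distribute ~ across |, flipping it to &, and negate each literal.

((~r) & (~u)) & (~r)


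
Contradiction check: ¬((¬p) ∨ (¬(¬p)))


Truth table over {p}:
p | φ
-----
F | F
T | F
Every row is false.

Yes, it is a contradiction.


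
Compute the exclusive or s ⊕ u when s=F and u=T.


Exclusive or is true when exactly one operand is true.
Substitute: s=F, u=T.
F ⊕ T evaluates to T.

T


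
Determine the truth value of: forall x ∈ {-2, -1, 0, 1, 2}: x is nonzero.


Evaluate the predicate on each element: -2:True, -1:True, 0:False, 1:True, 2:True.
Counterexample x = 0 fails the predicate.

False


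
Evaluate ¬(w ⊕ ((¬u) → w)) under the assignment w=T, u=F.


Substitute w=T, u=F:
¬u = T
(¬u) → w = T → T = T
w ⊕ ((¬u) → w) = T ⊕ T = F
¬(w ⊕ ((¬u) → w)) = T

T


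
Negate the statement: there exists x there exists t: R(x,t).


Negation flips each quantifier (∀↔∃) and negates the inner predicate.
¬(there exists x there exists t: φ) = for all x for all t: ¬φ.

for all x for all t: NOT(R(x,t))


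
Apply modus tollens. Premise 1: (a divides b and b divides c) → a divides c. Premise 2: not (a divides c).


Modus tollens: from (P → Q) and ¬Q, infer ¬P.
Q = 'a divides c' is denied; since P → Q, P must also fail.

Not ((a divides b and b divides c)).


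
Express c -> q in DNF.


Step 1: Rewrite c → q as ¬c ∨ q.

(NOT c) OR q


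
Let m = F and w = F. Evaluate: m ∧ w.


Conjunction is true only when both operands are true.
Substitute: m=F, w=F.
F ∧ F evaluates to F.

F


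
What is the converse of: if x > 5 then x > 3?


The converse of (P → Q) is (Q → P). It is not in general equivalent to the original.
Here P = 'x > 5' and Q = 'x > 3'.

If x > 3, then x > 5.


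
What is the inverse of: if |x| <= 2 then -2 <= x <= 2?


The inverse of (P → Q) is (¬P → ¬Q). It is equivalent to the converse, not to the original.
Here P = '|x| <= 2' and Q = '-2 <= x <= 2'.

If not (|x| <= 2), then not (-2 <= x <= 2).


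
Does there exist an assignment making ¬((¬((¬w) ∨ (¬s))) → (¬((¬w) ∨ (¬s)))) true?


Check all 4 assignments over {s, w}:
s | w | φ
---------
F | F | F
T | F | F
F | T | F
T | T | F
No assignment makes the formula true.

Unsatisfiable.


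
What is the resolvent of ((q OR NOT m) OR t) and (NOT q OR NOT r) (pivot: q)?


The clauses contain complementary literals q and NOTq.
Resolution eliminates this pair and disjoins the remaining literals (merging duplicates).

((t OR NOT m) OR NOT r)


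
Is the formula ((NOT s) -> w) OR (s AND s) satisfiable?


Search for a satisfying assignment over {s, w}.
Try s=T, w=F: the formula evaluates to T.
A satisfying assignment exists.

Satisfiable.


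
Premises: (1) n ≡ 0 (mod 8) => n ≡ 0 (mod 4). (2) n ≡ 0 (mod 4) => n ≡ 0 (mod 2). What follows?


Hypothetical syllogism: from (P → Q) and (Q → R), infer (P → R).
Chain the two implications through the shared middle term 'n ≡ 0 (mod 4)'.

n ≡ 0 (mod 8) => n ≡ 0 (mod 2)


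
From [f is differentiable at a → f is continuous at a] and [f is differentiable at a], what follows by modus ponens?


Modus ponens: from (P → Q) and P, infer Q.
P = 'f is differentiable at a' is asserted, and P → Q holds, so Q follows.

f is continuous at a.


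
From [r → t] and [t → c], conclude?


Hypothetical syllogism: from (P → Q) and (Q → R), infer (P → R).
Chain the two implications through the shared middle term 't'.

r → c


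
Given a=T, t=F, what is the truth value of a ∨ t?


Disjunction is false only when both operands are false.
Substitute: a=T, t=F.
T ∨ F evaluates to T.

T


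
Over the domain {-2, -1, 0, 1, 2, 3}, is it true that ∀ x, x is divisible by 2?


Evaluate the predicate on each element: -2:T, -1:F, 0:T, 1:F, 2:T, 3:F.
Counterexample x = -1 fails the predicate.

F


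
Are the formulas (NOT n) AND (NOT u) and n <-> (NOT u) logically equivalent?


Compare truth tables:
n | u | φ | ψ
-------------
F | F | T | F
T | F | F | T
F | T | F | T
T | T | F | F
They differ at row 1 (n=F, u=F): φ=T but ψ=F.

No, they are not logically equivalent.


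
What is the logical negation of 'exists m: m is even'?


¬(forall x: φ) = exists x: ¬φ, and ¬(exists x: φ) = forall x: ¬φ.
Apply to the existential statement.

forall m: ~(m is even)


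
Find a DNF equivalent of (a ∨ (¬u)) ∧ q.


Step 1: Distribute ∧ over ∨: (a ∨ (¬u)) ∧ q = (a ∧ q) ∨ ((¬u) ∧ q).

(a ∧ q) ∨ ((¬u) ∧ q)


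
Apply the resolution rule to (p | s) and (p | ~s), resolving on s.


The clauses contain complementary literals s and ~s.
Resolution eliminates this pair and disjoins the remaining literals (merging duplicates).

p


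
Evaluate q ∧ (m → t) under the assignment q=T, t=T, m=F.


Substitute q=T, t=T, m=F:
m → t = F → T = T
q ∧ (m → t) = T ∧ T = T

T


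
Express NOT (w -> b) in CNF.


Step 1: Rewrite w → b as ¬w ∨ b.
Step 2: Negate: ¬(¬w ∨ b) = w ∧ ¬b (De Morgan + double negation).

w AND (NOT b)


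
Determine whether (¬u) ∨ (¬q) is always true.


Build the truth table over {q, u}:
q | u | φ
---------
F | F | T
T | F | T
F | T | T
T | T | F
Counterexample at row 4: with q=T, u=T, the formula is F.

No, it is not a tautology.


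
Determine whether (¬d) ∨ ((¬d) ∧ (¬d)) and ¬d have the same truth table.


Compare truth tables:
d | φ | ψ
---------
F | T | T
T | F | F
The columns φ and ψ agree on every row.

Yes, they are logically equivalent.


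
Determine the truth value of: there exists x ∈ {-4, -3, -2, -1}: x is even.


Evaluate the predicate on each element: -4:T, -3:F, -2:T, -1:F.
Witness x = -4 satisfies the predicate.

T


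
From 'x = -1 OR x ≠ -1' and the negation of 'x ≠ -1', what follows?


Disjunctive syllogism: from (P ∨ Q) and ¬P, infer Q.
One disjunct, 'x ≠ -1', is ruled out; the other must hold.

x = -1


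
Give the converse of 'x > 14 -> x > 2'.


The converse of (P → Q) is (Q → P). It is not in general equivalent to the original.
Here P = 'x > 14' and Q = 'x > 2'.

If x > 2, then x > 14.


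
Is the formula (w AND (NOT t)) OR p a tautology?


Build the truth table over {p, t, w}:
p | t | w | φ
-------------
F | F | F | F
T | F | F | T
F | T | F | F
T | T | F | T
F | F | T | T
T | F | T | T
F | T | T | F
T | T | T | T
Counterexample at row 1: with p=F, t=F, w=F, the formula is F.

No, it is not a tautology.


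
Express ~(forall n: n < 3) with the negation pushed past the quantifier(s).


¬(forall x: φ) = exists x: ¬φ, and ¬(exists x: φ) = forall x: ¬φ.
Apply to the universal statement.

exists n: ~(n < 3)


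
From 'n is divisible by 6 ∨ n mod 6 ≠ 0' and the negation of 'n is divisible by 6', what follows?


Disjunctive syllogism: from (P ∨ Q) and ¬P, infer Q.
One disjunct, 'n is divisible by 6', is ruled out; the other must hold.

n mod 6 ≠ 0


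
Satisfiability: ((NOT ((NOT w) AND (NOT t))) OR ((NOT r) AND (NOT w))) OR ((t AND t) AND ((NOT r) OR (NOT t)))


Search for a satisfying assignment over {r, t, w}.
Try r=F, t=F, w=F: the formula evaluates to T.
A satisfying assignment exists.

Satisfiable.


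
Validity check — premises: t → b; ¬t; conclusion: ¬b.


This is denying the antecedent (fallacy). There exist truth assignments where the premises are all true but the conclusion is false.

Invalid.


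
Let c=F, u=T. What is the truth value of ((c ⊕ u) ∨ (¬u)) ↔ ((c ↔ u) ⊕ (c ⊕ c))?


Substitute c=F, u=T:
c ⊕ u = F ⊕ T = T
¬u = F
(c ⊕ u) ∨ (¬u) = T ∨ F = T
c ↔ u = F ↔ T = F
c ⊕ c = F ⊕ F = F
(c ↔ u) ⊕ (c ⊕ c) = F ⊕ F = F
((c ⊕ u) ∨ (¬u)) ↔ ((c ↔ u) ⊕ (c ⊕ c)) = T ↔ F = F

F


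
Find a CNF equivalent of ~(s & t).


Step 1: Apply De Morgan: ¬(s ∧ t) = ¬s ∨ ¬t.

(~s) | (~t)


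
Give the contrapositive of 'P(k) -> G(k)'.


The contrapositive of (P → Q) is (¬Q → ¬P); it is logically equivalent to the original.
Here P = 'P(k)' and Q = 'G(k)'.

If not (G(k)), then not (P(k)).


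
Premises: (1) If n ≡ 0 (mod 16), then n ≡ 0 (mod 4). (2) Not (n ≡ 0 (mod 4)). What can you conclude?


Modus tollens: from (P → Q) and ¬Q, infer ¬P.
Q = 'n ≡ 0 (mod 4)' is denied; since P → Q, P must also fail.

Not (n ≡ 0 (mod 16)).


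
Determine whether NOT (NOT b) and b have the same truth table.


Compare truth tables:
b | φ | ψ
---------
F | F | F
T | T | T
The columns φ and ψ agree on every row.

Yes, they are logically equivalent.


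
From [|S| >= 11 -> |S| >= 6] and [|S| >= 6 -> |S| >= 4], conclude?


Hypothetical syllogism: from (P → Q) and (Q → R), infer (P → R).
Chain the two implications through the shared middle term '|S| >= 6'.

|S| >= 11 -> |S| >= 4


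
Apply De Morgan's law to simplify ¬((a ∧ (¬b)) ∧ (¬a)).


De Morgan: the negation of a conjunction is the disjunction of the negations.
Distribute ¬ across ∧, flipping it to ∨, and negate each literal.

((¬a) ∨ b) ∨ a


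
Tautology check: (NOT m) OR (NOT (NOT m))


Build the truth table over {m}:
m | φ
-----
F | T
T | T
Every row evaluates to true.

Yes, it is a tautology.


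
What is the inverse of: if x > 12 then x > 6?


The inverse of (P → Q) is (¬P → ¬Q). It is equivalent to the converse, not to the original.
Here P = 'x > 12' and Q = 'x > 6'.

If not (x > 12), then not (x > 6).


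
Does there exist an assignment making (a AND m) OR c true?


Search for a satisfying assignment over {a, c, m}.
Try a=F, c=T, m=F: the formula evaluates to T.
A satisfying assignment exists.

Satisfiable.


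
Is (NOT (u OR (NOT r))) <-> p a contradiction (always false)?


Truth table over {p, r, u}:
p | r | u | φ
-------------
F | F | F | T
T | F | F | F
F | T | F | F
T | T | F | T
F | F | T | T
T | F | T | F
F | T | T | T
T | T | T | F
Satisfying assignment at row 1: p=F, r=F, u=F gives T.

No, it is not a contradiction.


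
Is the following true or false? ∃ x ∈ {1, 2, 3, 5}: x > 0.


Evaluate the predicate on each element: 1:T, 2:T, 3:T, 5:T.
Witness x = 1 satisfies the predicate.

T


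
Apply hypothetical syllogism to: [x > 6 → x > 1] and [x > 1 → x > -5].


Hypothetical syllogism: from (P → Q) and (Q → R), infer (P → R).
Chain the two implications through the shared middle term 'x > 1'.

x > 6 → x > -5


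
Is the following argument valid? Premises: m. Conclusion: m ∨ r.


This matches the form of disjunction introduction: the conclusion follows in every model of the premises.

Valid.


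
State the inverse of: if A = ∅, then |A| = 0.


The inverse of (P → Q) is (¬P → ¬Q). It is equivalent to the converse, not to the original.
Here P = 'A = ∅' and Q = '|A| = 0'.

If not (A = ∅), then not (|A| = 0).


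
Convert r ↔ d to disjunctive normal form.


Step 1: r ↔ d is true exactly when both agree: (r ∧ d) ∨ (¬r ∧ ¬d).

(r ∧ d) ∨ ((¬r) ∧ (¬d))


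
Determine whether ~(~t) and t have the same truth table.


Compare truth tables:
t | φ | ψ
---------
False | False | False
True | True | True
The columns φ and ψ agree on every row.

Yes, they are logically equivalent.


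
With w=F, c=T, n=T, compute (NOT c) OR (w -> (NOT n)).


Substitute w=F, c=T, n=T:
NOT c = F
NOT n = F
w -> (NOT n) = F -> F = T
(NOT c) OR (w -> (NOT n)) = F OR T = T

T


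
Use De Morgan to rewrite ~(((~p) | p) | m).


De Morgan: the negation of a disjunction is the conjunction of the negations.
Distribute ~ across |, flipping it to &, and negate each literal.

(p & (~p)) & (~m)


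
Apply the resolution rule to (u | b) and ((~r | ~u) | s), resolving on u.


The clauses contain complementary literals u and ~u.
Resolution eliminates this pair and disjoins the remaining literals (merging duplicates).

((b | s) | ~r)


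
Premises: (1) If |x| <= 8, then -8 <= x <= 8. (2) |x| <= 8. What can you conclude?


Modus ponens: from (P → Q) and P, infer Q.
P = '|x| <= 8' is asserted, and P → Q holds, so Q follows.

-8 <= x <= 8.


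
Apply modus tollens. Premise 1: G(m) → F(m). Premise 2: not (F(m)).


Modus tollens: from (P → Q) and ¬Q, infer ¬P.
Q = 'F(m)' is denied; since P → Q, P must also fail.

Not (G(m)).


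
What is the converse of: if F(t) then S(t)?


The converse of (P → Q) is (Q → P). It is not in general equivalent to the original.
Here P = 'F(t)' and Q = 'S(t)'.

If S(t), then F(t).


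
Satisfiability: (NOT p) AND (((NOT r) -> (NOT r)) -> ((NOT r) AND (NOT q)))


Search for a satisfying assignment over {p, q, r}.
Try p=F, q=F, r=F: the formula evaluates to T.
A satisfying assignment exists.

Satisfiable.


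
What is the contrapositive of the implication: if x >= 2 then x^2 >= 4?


The contrapositive of (P → Q) is (¬Q → ¬P); it is logically equivalent to the original.
Here P = 'x >= 2' and Q = 'x^2 >= 4'.

If not (x^2 >= 4), then not (x >= 2).


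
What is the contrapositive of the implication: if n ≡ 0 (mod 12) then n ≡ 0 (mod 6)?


The contrapositive of (P → Q) is (¬Q → ¬P); it is logically equivalent to the original.
Here P = 'n ≡ 0 (mod 12)' and Q = 'n ≡ 0 (mod 6)'.

If not (n ≡ 0 (mod 6)), then not (n ≡ 0 (mod 12)).


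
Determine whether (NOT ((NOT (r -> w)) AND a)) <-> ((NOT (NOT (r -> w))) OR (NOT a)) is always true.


Build the truth table over {a, r, w}:
a | r | w | φ
-------------
F | F | F | T
T | F | F | T
F | T | F | T
T | T | F | T
F | F | T | T
T | F | T | T
F | T | T | T
T | T | T | T
Every row evaluates to true.

Yes, it is a tautology.


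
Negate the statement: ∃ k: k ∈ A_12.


¬(∀ x: φ) = ∃ x: ¬φ, and ¬(∃ x: φ) = ∀ x: ¬φ.
Apply to the existential statement.

∀ k: ¬(k ∈ A_12)


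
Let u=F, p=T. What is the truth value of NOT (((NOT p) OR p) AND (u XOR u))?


Substitute u=F, p=T:
NOT p = F
(NOT p) OR p = F OR T = T
u XOR u = F XOR F = F
((NOT p) OR p) AND (u XOR u) = T AND F = F
NOT (((NOT p) OR p) AND (u XOR u)) = T

T


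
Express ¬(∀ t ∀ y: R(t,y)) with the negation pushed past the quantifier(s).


Negation flips each quantifier (∀↔∃) and negates the inner predicate.
¬(∀ t ∀ y: φ) = ∃ t ∃ y: ¬φ.

∃ t ∃ y: ¬(R(t,y))


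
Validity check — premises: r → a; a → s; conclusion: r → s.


This matches the form of hypothetical syllogism: the conclusion follows in every model of the premises.

Valid.


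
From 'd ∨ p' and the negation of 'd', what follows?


Disjunctive syllogism: from (P ∨ Q) and ¬P, infer Q.
One disjunct, 'd', is ruled out; the other must hold.

p


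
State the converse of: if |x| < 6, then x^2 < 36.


The converse of (P → Q) is (Q → P). It is not in general equivalent to the original.
Here P = '|x| < 6' and Q = 'x^2 < 36'.

If x^2 < 36, then |x| < 6.


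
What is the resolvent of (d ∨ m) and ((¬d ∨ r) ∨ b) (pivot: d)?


The clauses contain complementary literals d and ¬d.
Resolution eliminates this pair and disjoins the remaining literals (merging duplicates).

((m ∨ r) ∨ b)


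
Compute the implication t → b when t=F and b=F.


Implication is false only when antecedent is true and consequent is false.
Substitute: t=F, b=F.
F → F evaluates to T.

T


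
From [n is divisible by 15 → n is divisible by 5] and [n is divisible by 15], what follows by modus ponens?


Modus ponens: from (P → Q) and P, infer Q.
P = 'n is divisible by 15' is asserted, and P → Q holds, so Q follows.

n is divisible by 5.


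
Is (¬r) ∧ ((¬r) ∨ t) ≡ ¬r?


Compare truth tables:
r | t | φ | ψ
-------------
F | F | T | T
T | F | F | F
F | T | T | T
T | T | F | F
The columns φ and ψ agree on every row.

Yes, they are logically equivalent.


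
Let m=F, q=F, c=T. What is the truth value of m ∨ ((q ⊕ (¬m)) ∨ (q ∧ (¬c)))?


Substitute m=F, q=F, c=T:
¬m = T
q ⊕ (¬m) = F ⊕ T = T
¬c = F
q ∧ (¬c) = F ∧ F = F
(q ⊕ (¬m)) ∨ (q ∧ (¬c)) = T ∨ F = T
m ∨ ((q ⊕ (¬m)) ∨ (q ∧ (¬c))) = F ∨ T = T

T


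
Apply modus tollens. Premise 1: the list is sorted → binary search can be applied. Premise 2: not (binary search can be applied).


Modus tollens: from (P → Q) and ¬Q, infer ¬P.
Q = 'binary search can be applied' is denied; since P → Q, P must also fail.

Not (the list is sorted).


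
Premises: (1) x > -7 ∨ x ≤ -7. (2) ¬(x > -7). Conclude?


Disjunctive syllogism: from (P ∨ Q) and ¬P, infer Q.
One disjunct, 'x > -7', is ruled out; the other must hold.

x ≤ -7


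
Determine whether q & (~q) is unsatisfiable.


Truth table over {q}:
q | φ
-----
False | False
True | False
Every row is false.

Yes, it is a contradiction.


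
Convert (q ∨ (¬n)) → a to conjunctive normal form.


Step 1: Rewrite as ¬(q ∨ (¬n)) ∨ a = (¬q ∧ ¬(¬n)) ∨ a.
Step 2: Distribute ∨ over ∧.
Step 3: Eliminate any double negations (¬¬X = X).

((¬q) ∨ a) ∧ (n ∨ a)


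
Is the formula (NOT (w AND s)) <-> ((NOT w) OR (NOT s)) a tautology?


Build the truth table over {s, w}:
s | w | φ
---------
F | F | T
T | F | T
F | T | T
T | T | T
Every row evaluates to true.

Yes, it is a tautology.


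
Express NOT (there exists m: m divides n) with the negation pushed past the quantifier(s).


¬(for all x: φ) = there exists x: ¬φ, and ¬(there exists x: φ) = for all x: ¬φ.
Apply to the existential statement.

for all m: NOT(m divides n)


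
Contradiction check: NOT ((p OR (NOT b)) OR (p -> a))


Truth table over {a, b, p}:
a | b | p | φ
-------------
F | F | F | F
T | F | F | F
F | T | F | F
T | T | F | F
F | F | T | F
T | F | T | F
F | T | T | F
T | T | T | F
Every row is false.

Yes, it is a contradiction.


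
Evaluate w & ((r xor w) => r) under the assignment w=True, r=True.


Substitute w=True, r=True:
r xor w = True xor True = False
(r xor w) => r = False => True = True
w & ((r xor w) => r) = True & True = True

True


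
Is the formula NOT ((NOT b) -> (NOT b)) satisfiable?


Check all 2 assignments over {b}:
b | φ
-----
F | F
T | F
No assignment makes the formula true.

Unsatisfiable.


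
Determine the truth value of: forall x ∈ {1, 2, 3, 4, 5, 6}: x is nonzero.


Evaluate the predicate on each element: 1:True, 2:True, 3:True, 4:True, 5:True, 6:True.
Every element satisfies the predicate.

True


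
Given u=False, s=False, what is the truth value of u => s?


Implication is false only when antecedent is true and consequent is false.
Substitute: u=False, s=False.
False => False evaluates to True.

True


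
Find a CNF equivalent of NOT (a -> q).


Step 1: Rewrite a → q as ¬a ∨ q.
Step 2: Negate: ¬(¬a ∨ q) = a ∧ ¬q (De Morgan + double negation).

a AND (NOT q)


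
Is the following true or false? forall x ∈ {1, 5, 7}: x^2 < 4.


Evaluate the predicate on each element: 1:True, 5:False, 7:False.
Counterexample x = 5 fails the predicate.

False


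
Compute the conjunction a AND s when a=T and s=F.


Conjunction is true only when both operands are true.
Substitute: a=T, s=F.
T AND F evaluates to F.

F


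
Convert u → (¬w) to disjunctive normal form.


Step 1: Rewrite u → (¬w) as ¬u ∨ (¬w).

(¬u) ∨ (¬w)


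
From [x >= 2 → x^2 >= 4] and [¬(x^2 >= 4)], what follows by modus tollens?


Modus tollens: from (P → Q) and ¬Q, infer ¬P.
Q = 'x^2 >= 4' is denied; since P → Q, P must also fail.

Not (x >= 2).


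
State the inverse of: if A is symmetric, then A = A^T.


The inverse of (P → Q) is (¬P → ¬Q). It is equivalent to the converse, not to the original.
Here P = 'A is symmetric' and Q = 'A = A^T'.

If not (A is symmetric), then not (A = A^T).


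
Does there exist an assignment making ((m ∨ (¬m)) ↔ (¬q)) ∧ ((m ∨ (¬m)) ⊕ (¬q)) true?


Check all 4 assignments over {m, q}:
m | q | φ
---------
F | F | F
T | F | F
F | T | F
T | T | F
No assignment makes the formula true.

Unsatisfiable.


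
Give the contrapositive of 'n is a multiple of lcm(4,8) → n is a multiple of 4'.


The contrapositive of (P → Q) is (¬Q → ¬P); it is logically equivalent to the original.
Here P = 'n is a multiple of lcm(4,8)' and Q = 'n is a multiple of 4'.

If not (n is a multiple of 4), then not (n is a multiple of lcm(4,8)).
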